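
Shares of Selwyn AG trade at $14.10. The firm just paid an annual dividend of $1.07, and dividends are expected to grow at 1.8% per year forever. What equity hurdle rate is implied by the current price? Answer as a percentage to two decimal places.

9.53%

Rearranging the constant-growth DDM: r = D₁/P₀ + g.
D₁ = 1.07 × (1 + 0.018) = 1.0893.
r = 1.0893 / 14.10 + 0.018 = 0.07725 + 0.018 = 0.09525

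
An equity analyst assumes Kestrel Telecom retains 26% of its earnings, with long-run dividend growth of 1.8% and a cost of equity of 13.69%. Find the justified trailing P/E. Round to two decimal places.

Payout ratio b = 1 − 0.26 = 0.74.
Justified trailing P/E = b(1+g)/(r−g) = 0.74×(1+0.018)/(0.1369−0.018) = 6.3357

6.34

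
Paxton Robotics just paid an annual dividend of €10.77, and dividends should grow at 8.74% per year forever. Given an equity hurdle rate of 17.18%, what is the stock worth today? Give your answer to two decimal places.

Gordon growth model: P₀ = D₁/(r − g). D₁ = 10.77 × (1 + 0.0874) = 11.7113.
P₀ = 11.7113 / (0.1718 − 0.0874) = 11.7113 / 0.0844 = 138.7595

€138.76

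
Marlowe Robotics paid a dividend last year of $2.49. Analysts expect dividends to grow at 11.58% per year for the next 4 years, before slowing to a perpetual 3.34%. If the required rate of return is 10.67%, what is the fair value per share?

Two-stage DDM. Project D₁…D_4 at 0.1158, terminal growth 0.0334, discount at r = 0.1067.
D_1 = 2.7783
D_2 = 3.1001
D_3 = 3.4591
D_4 = 3.8596
Terminal value at t=4: TV = D_5/(r−g) = 3.9885/(0.1067−0.0334) = 54.4138
P₀ = 2.7783/(1+0.1067)^1 + 3.1001/(1+0.1067)^2 + 3.4591/(1+0.1067)^3 + 3.8596/(1+0.1067)^4 + 54.4138/(1+0.1067)^4 = 46.4399

$46.44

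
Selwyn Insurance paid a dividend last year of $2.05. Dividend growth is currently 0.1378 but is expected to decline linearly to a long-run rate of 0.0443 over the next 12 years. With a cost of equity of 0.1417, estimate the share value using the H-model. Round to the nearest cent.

$33.79

H-model: P₀ = D₀[(1+g_L) + H(g_S−g_L)]/(r−g_L), with H = 12/2 = 6.
P₀ = 2.05 × [(1+0.0443) + 6×(0.1378−0.0443)] / (0.1417−0.0443)
   = 2.05 × 1.6053 / 0.0974 = 33.7871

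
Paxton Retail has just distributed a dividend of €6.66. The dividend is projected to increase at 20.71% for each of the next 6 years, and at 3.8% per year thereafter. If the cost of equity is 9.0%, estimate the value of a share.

Two-stage DDM. Project D₁…D_6 at 0.2071, terminal growth 0.038, discount at r = 0.09.
D_1 = 8.0393
D_2 = 9.7042
D_3 = 11.7140
D_4 = 14.1399
D_5 = 17.0683
D_6 = 20.6032
Terminal value at t=6: TV = D_7/(r−g) = 21.3861/(0.09−0.038) = 411.2707
P₀ = 8.0393/(1+0.09)^1 + 9.7042/(1+0.09)^2 + 11.7140/(1+0.09)^3 + 14.1399/(1+0.09)^4 + 17.0683/(1+0.09)^5 + 20.6032/(1+0.09)^6 + 411.2707/(1+0.09)^6 = 303.2112

€303.21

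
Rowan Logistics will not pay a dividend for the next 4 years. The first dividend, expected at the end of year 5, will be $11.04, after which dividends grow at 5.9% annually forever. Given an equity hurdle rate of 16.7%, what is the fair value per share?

$55.11

Deferred-dividend DDM. At t=4 the remaining stream is a growing perpetuity with first payment D_5 = 11.04.
V_4 = D_5/(r−g) = 11.04/(0.167−0.059) = 102.2222
P₀ = V_4/(1+r)^4 = 102.2222/(1+0.167)^4 = 55.1140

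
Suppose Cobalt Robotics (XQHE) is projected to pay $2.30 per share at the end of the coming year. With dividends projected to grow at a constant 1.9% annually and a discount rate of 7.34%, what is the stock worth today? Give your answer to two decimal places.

Gordon growth model: P₀ = D₁/(r − g), with D₁ = 2.30 given directly.
P₀ = 2.3000 / (0.0734 − 0.019) = 2.3000 / 0.0544 = 42.2794

$42.28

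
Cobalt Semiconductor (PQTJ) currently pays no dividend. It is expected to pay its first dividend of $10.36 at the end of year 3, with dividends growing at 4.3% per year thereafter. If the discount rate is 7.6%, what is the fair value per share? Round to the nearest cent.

Deferred-dividend DDM. At t=2 the remaining stream is a growing perpetuity with first payment D_3 = 10.36.
V_2 = D_3/(r−g) = 10.36/(0.076−0.043) = 313.9394
P₀ = V_2/(1+r)^2 = 313.9394/(1+0.076)^2 = 271.1573

$271.16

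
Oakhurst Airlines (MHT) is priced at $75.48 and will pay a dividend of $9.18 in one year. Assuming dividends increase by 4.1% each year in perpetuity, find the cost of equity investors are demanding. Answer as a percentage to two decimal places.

16.26%

Rearranging the constant-growth DDM: r = D₁/P₀ + g.
r = 9.1800 / 75.48 + 0.041 = 0.12162 + 0.041 = 0.16262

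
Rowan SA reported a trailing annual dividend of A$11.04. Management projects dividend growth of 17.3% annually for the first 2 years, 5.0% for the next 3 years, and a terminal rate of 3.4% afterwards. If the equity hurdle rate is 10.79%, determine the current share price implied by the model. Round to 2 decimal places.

A$204.85

Three-stage DDM. Project D₁…D_5; terminal Gordon value at t=5 with g = 0.034; discount at r = 0.1079.
D_1 = 12.9499
D_2 = 15.1903
D_3 = 15.9498
D_4 = 16.7473
D_5 = 17.5846
TV_5 = 18.1825/(0.1079−0.034) = 246.0419
P₀ = Σ Dₜ/(1+r)ᵗ + TV_5/(1+r)^5 = 204.8467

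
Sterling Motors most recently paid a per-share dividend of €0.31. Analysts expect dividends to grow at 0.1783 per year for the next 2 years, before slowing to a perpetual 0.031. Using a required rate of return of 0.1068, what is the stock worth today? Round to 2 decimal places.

Two-stage DDM. Project D₁…D_2 at 0.1783, terminal growth 0.031, discount at r = 0.1068.
D_1 = 0.3653
D_2 = 0.4304
Terminal value at t=2: TV = D_3/(r−g) = 0.4437/(0.1068−0.031) = 5.8541
P₀ = 0.3653/(1+0.1068)^1 + 0.4304/(1+0.1068)^2 + 5.8541/(1+0.1068)^2 = 5.4602

€5.46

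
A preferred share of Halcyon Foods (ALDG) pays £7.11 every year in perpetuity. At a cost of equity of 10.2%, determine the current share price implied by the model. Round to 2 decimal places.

£69.71

Zero-growth DDM (perpetuity): P₀ = D/r = 7.11 / 0.102 = 69.7059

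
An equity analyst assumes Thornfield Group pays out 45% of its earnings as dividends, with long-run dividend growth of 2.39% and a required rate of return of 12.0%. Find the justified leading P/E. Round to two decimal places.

Justified leading P/E = b/(r−g) = 0.45/(0.12−0.0239) = 4.6826

4.68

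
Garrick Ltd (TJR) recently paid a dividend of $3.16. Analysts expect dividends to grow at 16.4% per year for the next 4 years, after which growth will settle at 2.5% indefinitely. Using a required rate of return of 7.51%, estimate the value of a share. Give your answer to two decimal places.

$104.31

Two-stage DDM. Project D₁…D_4 at 0.164, terminal growth 0.025, discount at r = 0.0751.
D_1 = 3.6782
D_2 = 4.2815
D_3 = 4.9836
D_4 = 5.8009
Terminal value at t=4: TV = D_5/(r−g) = 5.9460/(0.0751−0.025) = 118.6821
P₀ = 3.6782/(1+0.0751)^1 + 4.2815/(1+0.0751)^2 + 4.9836/(1+0.0751)^3 + 5.8009/(1+0.0751)^4 + 118.6821/(1+0.0751)^4 = 104.3143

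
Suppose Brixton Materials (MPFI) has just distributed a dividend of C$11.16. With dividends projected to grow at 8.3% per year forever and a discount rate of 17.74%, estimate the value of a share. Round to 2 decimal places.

C$128.03

Gordon growth model: P₀ = D₁/(r − g). D₁ = 11.16 × (1 + 0.083) = 12.0863.
P₀ = 12.0863 / (0.1774 − 0.083) = 12.0863 / 0.0944 = 128.0326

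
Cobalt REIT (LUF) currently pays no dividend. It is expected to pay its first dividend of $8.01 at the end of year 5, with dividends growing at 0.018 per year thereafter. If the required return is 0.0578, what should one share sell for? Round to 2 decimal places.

$160.74

Deferred-dividend DDM. At t=4 the remaining stream is a growing perpetuity with first payment D_5 = 8.01.
V_4 = D_5/(r−g) = 8.01/(0.0578−0.018) = 201.2563
P₀ = V_4/(1+r)^4 = 201.2563/(1+0.0578)^4 = 160.7442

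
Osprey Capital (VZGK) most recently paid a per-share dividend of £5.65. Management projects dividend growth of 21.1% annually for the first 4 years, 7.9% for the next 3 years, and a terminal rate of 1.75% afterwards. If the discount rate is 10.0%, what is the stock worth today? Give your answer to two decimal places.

Three-stage DDM. Project D₁…D_7; terminal Gordon value at t=7 with g = 0.0175; discount at r = 0.1.
D_1 = 6.8422
D_2 = 8.2858
D_3 = 10.0342
D_4 = 12.1514
D_5 = 13.1113
D_6 = 14.1471
D_7 = 15.2647
TV_7 = 15.5319/(0.1−0.0175) = 188.2651
P₀ = Σ Dₜ/(1+r)ᵗ + TV_7/(1+r)^7 = 149.4761

£149.48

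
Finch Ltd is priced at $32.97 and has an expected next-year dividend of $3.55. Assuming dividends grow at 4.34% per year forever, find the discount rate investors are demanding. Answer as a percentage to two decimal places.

Rearranging the constant-growth DDM: r = D₁/P₀ + g.
r = 3.5500 / 32.97 + 0.0434 = 0.10767 + 0.0434 = 0.15107

15.11%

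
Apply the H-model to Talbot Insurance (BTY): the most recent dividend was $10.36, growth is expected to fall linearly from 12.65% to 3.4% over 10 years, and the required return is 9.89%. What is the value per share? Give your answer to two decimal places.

H-model: P₀ = D₀[(1+g_L) + H(g_S−g_L)]/(r−g_L), with H = 10/2 = 5.
P₀ = 10.36 × [(1+0.034) + 5×(0.1265−0.034)] / (0.0989−0.034)
   = 10.36 × 1.4965 / 0.0649 = 238.8866

$238.89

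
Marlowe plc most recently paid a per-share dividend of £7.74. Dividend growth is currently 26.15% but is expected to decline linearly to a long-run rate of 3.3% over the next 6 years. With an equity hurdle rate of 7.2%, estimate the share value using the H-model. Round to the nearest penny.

£341.06

H-model: P₀ = D₀[(1+g_L) + H(g_S−g_L)]/(r−g_L), with H = 6/2 = 3.
P₀ = 7.74 × [(1+0.033) + 3×(0.2615−0.033)] / (0.072−0.033)
   = 7.74 × 1.7185 / 0.039 = 341.0562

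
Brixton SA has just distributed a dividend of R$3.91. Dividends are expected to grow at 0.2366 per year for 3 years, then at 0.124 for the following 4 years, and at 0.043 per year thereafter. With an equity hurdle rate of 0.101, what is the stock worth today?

Three-stage DDM. Project D₁…D_7; terminal Gordon value at t=7 with g = 0.043; discount at r = 0.101.
D_1 = 4.8351
D_2 = 5.9791
D_3 = 7.3937
D_4 = 8.3106
D_5 = 9.3411
D_6 = 10.4994
D_7 = 11.8013
TV_7 = 12.3088/(0.101−0.043) = 212.2199
P₀ = Σ Dₜ/(1+r)ᵗ + TV_7/(1+r)^7 = 146.4171

R$146.42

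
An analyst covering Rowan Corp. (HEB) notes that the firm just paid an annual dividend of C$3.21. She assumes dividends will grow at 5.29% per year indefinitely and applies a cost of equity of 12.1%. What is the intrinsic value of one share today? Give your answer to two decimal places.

C$49.63

Gordon growth model: P₀ = D₁/(r − g). D₁ = 3.21 × (1 + 0.0529) = 3.3798.
P₀ = 3.3798 / (0.121 − 0.0529) = 3.3798 / 0.0681 = 49.6301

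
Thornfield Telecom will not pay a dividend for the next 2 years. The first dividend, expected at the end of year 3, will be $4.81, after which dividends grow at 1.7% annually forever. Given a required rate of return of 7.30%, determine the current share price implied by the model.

Deferred-dividend DDM. At t=2 the remaining stream is a growing perpetuity with first payment D_3 = 4.81.
V_2 = D_3/(r−g) = 4.81/(0.073−0.017) = 85.8929
P₀ = V_2/(1+r)^2 = 85.8929/(1+0.073)^2 = 74.6032

$74.60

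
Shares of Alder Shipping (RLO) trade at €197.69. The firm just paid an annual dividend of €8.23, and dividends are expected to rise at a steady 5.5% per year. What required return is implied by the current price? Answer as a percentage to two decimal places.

9.89%

Rearranging the constant-growth DDM: r = D₁/P₀ + g.
D₁ = 8.23 × (1 + 0.055) = 8.6827.
r = 8.6827 / 197.69 + 0.055 = 0.04392 + 0.055 = 0.09892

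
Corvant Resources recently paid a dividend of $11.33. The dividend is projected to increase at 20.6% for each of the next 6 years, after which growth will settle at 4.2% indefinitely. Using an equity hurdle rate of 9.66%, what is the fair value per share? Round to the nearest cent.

Two-stage DDM. Project D₁…D_6 at 0.206, terminal growth 0.042, discount at r = 0.0966.
D_1 = 13.6640
D_2 = 16.4788
D_3 = 19.8734
D_4 = 23.9673
D_5 = 28.9046
D_6 = 34.8589
Terminal value at t=6: TV = D_7/(r−g) = 36.3230/(0.0966−0.042) = 665.2561
P₀ = 13.6640/(1+0.0966)^1 + 16.4788/(1+0.0966)^2 + 19.8734/(1+0.0966)^3 + 23.9673/(1+0.0966)^4 + 28.9046/(1+0.0966)^5 + 34.8589/(1+0.0966)^6 + 665.2561/(1+0.0966)^6 = 478.6413

$478.64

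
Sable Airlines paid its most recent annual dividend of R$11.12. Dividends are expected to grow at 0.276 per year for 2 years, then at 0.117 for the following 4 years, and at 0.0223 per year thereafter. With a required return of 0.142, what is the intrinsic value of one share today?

Three-stage DDM. Project D₁…D_6; terminal Gordon value at t=6 with g = 0.0223; discount at r = 0.142.
D_1 = 14.1891
D_2 = 18.1053
D_3 = 20.2236
D_4 = 22.5898
D_5 = 25.2328
D_6 = 28.1851
TV_6 = 28.8136/(0.142−0.0223) = 240.7149
P₀ = Σ Dₜ/(1+r)ᵗ + TV_6/(1+r)^6 = 187.3841

R$187.38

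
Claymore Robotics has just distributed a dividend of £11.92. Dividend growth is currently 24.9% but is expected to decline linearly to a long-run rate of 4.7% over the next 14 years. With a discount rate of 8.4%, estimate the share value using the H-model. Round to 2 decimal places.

£792.84

H-model: P₀ = D₀[(1+g_L) + H(g_S−g_L)]/(r−g_L), with H = 14/2 = 7.
P₀ = 11.92 × [(1+0.047) + 7×(0.249−0.047)] / (0.084−0.047)
   = 11.92 × 2.4610 / 0.037 = 792.8411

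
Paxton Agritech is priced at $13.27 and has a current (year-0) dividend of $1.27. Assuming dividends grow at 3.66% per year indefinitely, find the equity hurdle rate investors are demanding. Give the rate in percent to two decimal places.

Rearranging the constant-growth DDM: r = D₁/P₀ + g.
D₁ = 1.27 × (1 + 0.0366) = 1.3165.
r = 1.3165 / 13.27 + 0.0366 = 0.09921 + 0.0366 = 0.13581

13.58%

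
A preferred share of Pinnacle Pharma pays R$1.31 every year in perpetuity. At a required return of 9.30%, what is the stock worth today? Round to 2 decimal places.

R$14.09

Zero-growth DDM (perpetuity): P₀ = D/r = 1.31 / 0.093 = 14.0860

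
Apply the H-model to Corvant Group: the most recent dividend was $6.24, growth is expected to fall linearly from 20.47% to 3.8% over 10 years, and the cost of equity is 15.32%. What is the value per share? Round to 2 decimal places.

H-model: P₀ = D₀[(1+g_L) + H(g_S−g_L)]/(r−g_L), with H = 10/2 = 5.
P₀ = 6.24 × [(1+0.038) + 5×(0.2047−0.038)] / (0.1532−0.038)
   = 6.24 × 1.8715 / 0.1152 = 101.3729

$101.37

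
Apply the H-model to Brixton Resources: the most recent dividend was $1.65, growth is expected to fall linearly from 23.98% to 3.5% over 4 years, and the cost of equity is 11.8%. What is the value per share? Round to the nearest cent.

$28.72

H-model: P₀ = D₀[(1+g_L) + H(g_S−g_L)]/(r−g_L), with H = 4/2 = 2.
P₀ = 1.65 × [(1+0.035) + 2×(0.2398−0.035)] / (0.118−0.035)
   = 1.65 × 1.4446 / 0.083 = 28.7180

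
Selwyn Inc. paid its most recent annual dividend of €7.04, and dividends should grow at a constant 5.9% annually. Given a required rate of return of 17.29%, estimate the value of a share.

€65.46

Gordon growth model: P₀ = D₁/(r − g). D₁ = 7.04 × (1 + 0.059) = 7.4554.
P₀ = 7.4554 / (0.1729 − 0.059) = 7.4554 / 0.1139 = 65.4553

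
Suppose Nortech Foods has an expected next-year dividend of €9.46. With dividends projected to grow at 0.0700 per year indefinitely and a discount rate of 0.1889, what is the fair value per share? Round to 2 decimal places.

Gordon growth model: P₀ = D₁/(r − g), with D₁ = 9.46 given directly.
P₀ = 9.4600 / (0.1889 − 0.07) = 9.4600 / 0.1189 = 79.5627

€79.56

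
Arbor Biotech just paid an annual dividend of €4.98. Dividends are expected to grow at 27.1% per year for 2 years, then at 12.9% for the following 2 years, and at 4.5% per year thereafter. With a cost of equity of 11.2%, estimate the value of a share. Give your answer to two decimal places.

Three-stage DDM. Project D₁…D_4; terminal Gordon value at t=4 with g = 0.045; discount at r = 0.112.
D_1 = 6.3296
D_2 = 8.0449
D_3 = 9.0827
D_4 = 10.2544
TV_4 = 10.7158/(0.112−0.045) = 159.9373
P₀ = Σ Dₜ/(1+r)ᵗ + TV_4/(1+r)^4 = 130.1096

€130.11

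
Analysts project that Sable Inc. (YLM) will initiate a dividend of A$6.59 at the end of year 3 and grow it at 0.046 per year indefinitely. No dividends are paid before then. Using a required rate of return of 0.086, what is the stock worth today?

Deferred-dividend DDM. At t=2 the remaining stream is a growing perpetuity with first payment D_3 = 6.59.
V_2 = D_3/(r−g) = 6.59/(0.086−0.046) = 164.7500
P₀ = V_2/(1+r)^2 = 164.7500/(1+0.086)^2 = 139.6901

A$139.69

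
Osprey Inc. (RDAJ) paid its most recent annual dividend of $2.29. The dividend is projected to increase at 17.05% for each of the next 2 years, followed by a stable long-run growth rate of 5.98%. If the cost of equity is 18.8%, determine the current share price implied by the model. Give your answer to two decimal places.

Two-stage DDM. Project D₁…D_2 at 0.1705, terminal growth 0.0598, discount at r = 0.188.
D_1 = 2.6804
D_2 = 3.1375
Terminal value at t=2: TV = D_3/(r−g) = 3.3251/(0.188−0.0598) = 25.9367
P₀ = 2.6804/(1+0.188)^1 + 3.1375/(1+0.188)^2 + 25.9367/(1+0.188)^2 = 22.8566

$22.86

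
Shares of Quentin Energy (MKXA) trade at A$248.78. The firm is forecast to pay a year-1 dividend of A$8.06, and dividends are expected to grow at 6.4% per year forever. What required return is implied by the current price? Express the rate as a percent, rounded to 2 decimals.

Rearranging the constant-growth DDM: r = D₁/P₀ + g.
r = 8.0600 / 248.78 + 0.064 = 0.03240 + 0.064 = 0.09640

9.64%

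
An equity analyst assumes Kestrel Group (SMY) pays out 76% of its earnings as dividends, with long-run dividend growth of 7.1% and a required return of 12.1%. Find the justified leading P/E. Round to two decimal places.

15.20

Justified leading P/E = b/(r−g) = 0.76/(0.121−0.071) = 15.2000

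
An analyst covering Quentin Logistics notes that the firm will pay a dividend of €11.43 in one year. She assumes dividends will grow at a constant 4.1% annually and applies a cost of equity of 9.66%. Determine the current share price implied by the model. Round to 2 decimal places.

Gordon growth model: P₀ = D₁/(r − g), with D₁ = 11.43 given directly.
P₀ = 11.4300 / (0.0966 − 0.041) = 11.4300 / 0.0556 = 205.5755

€205.58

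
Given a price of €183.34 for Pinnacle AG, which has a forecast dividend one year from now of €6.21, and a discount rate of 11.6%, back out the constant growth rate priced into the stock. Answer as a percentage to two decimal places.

From P₀ = D₁/(r − g), the implied growth is g = r − D₁/P₀.
g = 0.116 − 6.21/183.34 = 0.116 − 0.03387 = 0.08213

8.21%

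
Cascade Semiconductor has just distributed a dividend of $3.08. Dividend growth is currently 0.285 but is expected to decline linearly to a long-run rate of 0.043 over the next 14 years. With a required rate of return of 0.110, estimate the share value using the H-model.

H-model: P₀ = D₀[(1+g_L) + H(g_S−g_L)]/(r−g_L), with H = 14/2 = 7.
P₀ = 3.08 × [(1+0.043) + 7×(0.285−0.043)] / (0.11−0.043)
   = 3.08 × 2.7370 / 0.067 = 125.8203

$125.82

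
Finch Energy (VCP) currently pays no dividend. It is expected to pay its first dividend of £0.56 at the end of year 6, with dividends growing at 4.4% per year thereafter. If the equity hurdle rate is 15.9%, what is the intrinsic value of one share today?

Deferred-dividend DDM. At t=5 the remaining stream is a growing perpetuity with first payment D_6 = 0.56.
V_5 = D_6/(r−g) = 0.56/(0.159−0.044) = 4.8696
P₀ = V_5/(1+r)^5 = 4.8696/(1+0.159)^5 = 2.3285

£2.33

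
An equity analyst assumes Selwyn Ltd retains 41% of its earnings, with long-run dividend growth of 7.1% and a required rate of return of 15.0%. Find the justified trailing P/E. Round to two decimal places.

Payout ratio b = 1 − 0.41 = 0.59.
Justified trailing P/E = b(1+g)/(r−g) = 0.59×(1+0.071)/(0.15−0.071) = 7.9986

8.00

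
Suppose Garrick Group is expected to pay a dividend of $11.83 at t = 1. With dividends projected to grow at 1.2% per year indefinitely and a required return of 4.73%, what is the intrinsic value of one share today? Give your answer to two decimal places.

Gordon growth model: P₀ = D₁/(r − g), with D₁ = 11.83 given directly.
P₀ = 11.8300 / (0.0473 − 0.012) = 11.8300 / 0.0353 = 335.1275

$335.13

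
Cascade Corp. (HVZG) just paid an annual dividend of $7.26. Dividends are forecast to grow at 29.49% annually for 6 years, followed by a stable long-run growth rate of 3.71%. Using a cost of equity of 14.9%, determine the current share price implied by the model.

$205.43

Two-stage DDM. Project D₁…D_6 at 0.2949, terminal growth 0.0371, discount at r = 0.149.
D_1 = 9.4010
D_2 = 12.1733
D_3 = 15.7632
D_4 = 20.4118
D_5 = 26.4313
D_6 = 34.2258
Terminal value at t=6: TV = D_7/(r−g) = 35.4956/(0.149−0.0371) = 317.2083
P₀ = 9.4010/(1+0.149)^1 + 12.1733/(1+0.149)^2 + 15.7632/(1+0.149)^3 + 20.4118/(1+0.149)^4 + 26.4313/(1+0.149)^5 + 34.2258/(1+0.149)^6 + 317.2083/(1+0.149)^6 = 205.4336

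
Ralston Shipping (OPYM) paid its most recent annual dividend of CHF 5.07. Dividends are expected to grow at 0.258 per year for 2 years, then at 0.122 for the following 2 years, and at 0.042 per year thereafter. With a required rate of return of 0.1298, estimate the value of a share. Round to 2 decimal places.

Three-stage DDM. Project D₁…D_4; terminal Gordon value at t=4 with g = 0.042; discount at r = 0.1298.
D_1 = 6.3781
D_2 = 8.0236
D_3 = 9.0025
D_4 = 10.1008
TV_4 = 10.5250/(0.1298−0.042) = 119.8749
P₀ = Σ Dₜ/(1+r)ᵗ + TV_4/(1+r)^4 = 97.9466

CHF 97.95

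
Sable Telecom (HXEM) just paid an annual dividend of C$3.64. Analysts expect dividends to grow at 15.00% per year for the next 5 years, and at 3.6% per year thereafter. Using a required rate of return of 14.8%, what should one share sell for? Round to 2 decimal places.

C$52.26

Two-stage DDM. Project D₁…D_5 at 0.15, terminal growth 0.036, discount at r = 0.148.
D_1 = 4.1860
D_2 = 4.8139
D_3 = 5.5360
D_4 = 6.3664
D_5 = 7.3213
Terminal value at t=5: TV = D_6/(r−g) = 7.5849/(0.148−0.036) = 67.7224
P₀ = 4.1860/(1+0.148)^1 + 4.8139/(1+0.148)^2 + 5.5360/(1+0.148)^3 + 6.3664/(1+0.148)^4 + 7.3213/(1+0.148)^5 + 67.7224/(1+0.148)^5 = 52.2597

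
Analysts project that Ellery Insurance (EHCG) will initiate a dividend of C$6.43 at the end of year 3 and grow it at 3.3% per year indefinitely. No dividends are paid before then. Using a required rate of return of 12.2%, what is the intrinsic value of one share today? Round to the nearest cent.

C$57.39

Deferred-dividend DDM. At t=2 the remaining stream is a growing perpetuity with first payment D_3 = 6.43.
V_2 = D_3/(r−g) = 6.43/(0.122−0.033) = 72.2472
P₀ = V_2/(1+r)^2 = 72.2472/(1+0.122)^2 = 57.3899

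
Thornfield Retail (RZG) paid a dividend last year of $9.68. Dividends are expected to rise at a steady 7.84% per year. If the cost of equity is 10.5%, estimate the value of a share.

$392.44

Gordon growth model: P₀ = D₁/(r − g). D₁ = 9.68 × (1 + 0.0784) = 10.4389.
P₀ = 10.4389 / (0.105 − 0.0784) = 10.4389 / 0.0266 = 392.4403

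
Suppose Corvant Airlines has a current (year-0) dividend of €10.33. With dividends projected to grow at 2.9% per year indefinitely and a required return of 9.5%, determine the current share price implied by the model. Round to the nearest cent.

€161.05

Gordon growth model: P₀ = D₁/(r − g). D₁ = 10.33 × (1 + 0.029) = 10.6296.
P₀ = 10.6296 / (0.095 − 0.029) = 10.6296 / 0.066 = 161.0541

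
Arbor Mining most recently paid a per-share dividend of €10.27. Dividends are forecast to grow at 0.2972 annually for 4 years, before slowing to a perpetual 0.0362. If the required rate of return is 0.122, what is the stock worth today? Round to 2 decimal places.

€281.43

Two-stage DDM. Project D₁…D_4 at 0.2972, terminal growth 0.0362, discount at r = 0.122.
D_1 = 13.3222
D_2 = 17.2816
D_3 = 22.4177
D_4 = 29.0803
Terminal value at t=4: TV = D_5/(r−g) = 30.1330/(0.122−0.0362) = 351.2000
P₀ = 13.3222/(1+0.122)^1 + 17.2816/(1+0.122)^2 + 22.4177/(1+0.122)^3 + 29.0803/(1+0.122)^4 + 351.2000/(1+0.122)^4 = 281.4291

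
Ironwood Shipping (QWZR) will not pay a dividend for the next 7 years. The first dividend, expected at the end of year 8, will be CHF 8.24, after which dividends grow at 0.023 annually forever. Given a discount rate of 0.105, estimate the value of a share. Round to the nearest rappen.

CHF 49.95

Deferred-dividend DDM. At t=7 the remaining stream is a growing perpetuity with first payment D_8 = 8.24.
V_7 = D_8/(r−g) = 8.24/(0.105−0.023) = 100.4878
P₀ = V_7/(1+r)^7 = 100.4878/(1+0.105)^7 = 49.9548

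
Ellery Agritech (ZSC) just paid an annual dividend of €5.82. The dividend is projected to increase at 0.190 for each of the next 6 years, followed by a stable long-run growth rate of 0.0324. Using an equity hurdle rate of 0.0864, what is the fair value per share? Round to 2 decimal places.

€240.80

Two-stage DDM. Project D₁…D_6 at 0.19, terminal growth 0.0324, discount at r = 0.0864.
D_1 = 6.9258
D_2 = 8.2417
D_3 = 9.8076
D_4 = 11.6711
D_5 = 13.8886
D_6 = 16.5274
Terminal value at t=6: TV = D_7/(r−g) = 17.0629/(0.0864−0.0324) = 315.9796
P₀ = 6.9258/(1+0.0864)^1 + 8.2417/(1+0.0864)^2 + 9.8076/(1+0.0864)^3 + 11.6711/(1+0.0864)^4 + 13.8886/(1+0.0864)^5 + 16.5274/(1+0.0864)^6 + 315.9796/(1+0.0864)^6 = 240.7999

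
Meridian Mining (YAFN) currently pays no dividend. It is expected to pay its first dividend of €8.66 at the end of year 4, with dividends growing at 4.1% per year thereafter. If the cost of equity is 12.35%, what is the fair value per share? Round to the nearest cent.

€74.02

Deferred-dividend DDM. At t=3 the remaining stream is a growing perpetuity with first payment D_4 = 8.66.
V_3 = D_4/(r−g) = 8.66/(0.1235−0.041) = 104.9697
P₀ = V_3/(1+r)^3 = 104.9697/(1+0.1235)^3 = 74.0193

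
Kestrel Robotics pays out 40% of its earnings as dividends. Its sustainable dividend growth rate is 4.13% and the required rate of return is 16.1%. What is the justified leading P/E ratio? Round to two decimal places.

Justified leading P/E = b/(r−g) = 0.40/(0.161−0.0413) = 3.3417

3.34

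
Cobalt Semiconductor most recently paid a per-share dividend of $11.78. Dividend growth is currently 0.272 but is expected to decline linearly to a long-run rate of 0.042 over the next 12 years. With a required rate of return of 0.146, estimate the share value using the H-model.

H-model: P₀ = D₀[(1+g_L) + H(g_S−g_L)]/(r−g_L), with H = 12/2 = 6.
P₀ = 11.78 × [(1+0.042) + 6×(0.272−0.042)] / (0.146−0.042)
   = 11.78 × 2.4220 / 0.104 = 274.3381

$274.34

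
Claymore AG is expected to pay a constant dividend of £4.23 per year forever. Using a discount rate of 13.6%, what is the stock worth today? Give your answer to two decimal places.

£31.10

Zero-growth DDM (perpetuity): P₀ = D/r = 4.23 / 0.136 = 31.1029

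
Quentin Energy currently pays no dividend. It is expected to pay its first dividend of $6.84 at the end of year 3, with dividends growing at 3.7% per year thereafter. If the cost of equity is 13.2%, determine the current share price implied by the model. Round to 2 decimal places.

$56.19

Deferred-dividend DDM. At t=2 the remaining stream is a growing perpetuity with first payment D_3 = 6.84.
V_2 = D_3/(r−g) = 6.84/(0.132−0.037) = 72.0000
P₀ = V_2/(1+r)^2 = 72.0000/(1+0.132)^2 = 56.1875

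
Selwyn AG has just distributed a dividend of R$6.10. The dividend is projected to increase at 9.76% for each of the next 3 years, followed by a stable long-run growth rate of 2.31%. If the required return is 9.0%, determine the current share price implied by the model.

R$113.81

Two-stage DDM. Project D₁…D_3 at 0.0976, terminal growth 0.0231, discount at r = 0.09.
D_1 = 6.6954
D_2 = 7.3488
D_3 = 8.0661
Terminal value at t=3: TV = D_4/(r−g) = 8.2524/(0.09−0.0231) = 123.3542
P₀ = 6.6954/(1+0.09)^1 + 7.3488/(1+0.09)^2 + 8.0661/(1+0.09)^3 + 123.3542/(1+0.09)^3 = 113.8085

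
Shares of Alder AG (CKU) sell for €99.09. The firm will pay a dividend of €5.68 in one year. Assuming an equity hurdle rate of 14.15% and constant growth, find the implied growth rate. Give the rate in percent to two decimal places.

From P₀ = D₁/(r − g), the implied growth is g = r − D₁/P₀.
g = 0.1415 − 5.68/99.09 = 0.1415 − 0.05732 = 0.08418

8.42%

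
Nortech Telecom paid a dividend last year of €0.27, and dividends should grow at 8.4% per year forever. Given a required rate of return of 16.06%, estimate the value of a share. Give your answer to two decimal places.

€3.82

Gordon growth model: P₀ = D₁/(r − g). D₁ = 0.27 × (1 + 0.084) = 0.2927.
P₀ = 0.2927 / (0.1606 − 0.084) = 0.2927 / 0.0766 = 3.8209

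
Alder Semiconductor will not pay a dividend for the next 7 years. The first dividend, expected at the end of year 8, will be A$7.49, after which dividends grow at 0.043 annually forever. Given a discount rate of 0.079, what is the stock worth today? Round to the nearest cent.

Deferred-dividend DDM. At t=7 the remaining stream is a growing perpetuity with first payment D_8 = 7.49.
V_7 = D_8/(r−g) = 7.49/(0.079−0.043) = 208.0556
P₀ = V_7/(1+r)^7 = 208.0556/(1+0.079)^7 = 122.1882

A$122.19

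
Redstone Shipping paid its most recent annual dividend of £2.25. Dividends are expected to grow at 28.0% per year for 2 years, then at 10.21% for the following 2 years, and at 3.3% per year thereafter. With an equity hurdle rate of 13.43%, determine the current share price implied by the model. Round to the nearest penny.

£38.47

Three-stage DDM. Project D₁…D_4; terminal Gordon value at t=4 with g = 0.033; discount at r = 0.1343.
D_1 = 2.8800
D_2 = 3.6864
D_3 = 4.0628
D_4 = 4.4776
TV_4 = 4.6254/(0.1343−0.033) = 45.6599
P₀ = Σ Dₜ/(1+r)ᵗ + TV_4/(1+r)^4 = 38.4746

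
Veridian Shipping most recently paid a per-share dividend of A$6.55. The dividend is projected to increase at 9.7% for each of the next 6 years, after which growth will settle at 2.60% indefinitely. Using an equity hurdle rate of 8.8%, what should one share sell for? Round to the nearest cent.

A$154.34

Two-stage DDM. Project D₁…D_6 at 0.097, terminal growth 0.026, discount at r = 0.088.
D_1 = 7.1853
D_2 = 7.8823
D_3 = 8.6469
D_4 = 9.4857
D_5 = 10.4058
D_6 = 11.4151
Terminal value at t=6: TV = D_7/(r−g) = 11.7119/(0.088−0.026) = 188.9021
P₀ = 7.1853/(1+0.088)^1 + 7.8823/(1+0.088)^2 + 8.6469/(1+0.088)^3 + 9.4857/(1+0.088)^4 + 10.4058/(1+0.088)^5 + 11.4151/(1+0.088)^6 + 188.9021/(1+0.088)^6 = 154.3378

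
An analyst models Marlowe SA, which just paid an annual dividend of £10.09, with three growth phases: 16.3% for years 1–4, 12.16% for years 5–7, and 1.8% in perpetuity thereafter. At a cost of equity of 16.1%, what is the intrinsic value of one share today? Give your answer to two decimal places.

Three-stage DDM. Project D₁…D_7; terminal Gordon value at t=7 with g = 0.018; discount at r = 0.161.
D_1 = 11.7347
D_2 = 13.6474
D_3 = 15.8720
D_4 = 18.4591
D_5 = 20.7037
D_6 = 23.2213
D_7 = 26.0450
TV_7 = 26.5138/(0.161−0.018) = 185.4111
P₀ = Σ Dₜ/(1+r)ᵗ + TV_7/(1+r)^7 = 134.2003

£134.20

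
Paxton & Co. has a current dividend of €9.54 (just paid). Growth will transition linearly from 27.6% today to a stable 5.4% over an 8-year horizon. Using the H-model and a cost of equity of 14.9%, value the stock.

H-model: P₀ = D₀[(1+g_L) + H(g_S−g_L)]/(r−g_L), with H = 8/2 = 4.
P₀ = 9.54 × [(1+0.054) + 4×(0.276−0.054)] / (0.149−0.054)
   = 9.54 × 1.9420 / 0.095 = 195.0177

€195.02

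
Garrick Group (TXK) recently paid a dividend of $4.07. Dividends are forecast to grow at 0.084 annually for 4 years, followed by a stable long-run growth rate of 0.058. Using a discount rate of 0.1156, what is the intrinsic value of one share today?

$81.80

Two-stage DDM. Project D₁…D_4 at 0.084, terminal growth 0.058, discount at r = 0.1156.
D_1 = 4.4119
D_2 = 4.7825
D_3 = 5.1842
D_4 = 5.6197
Terminal value at t=4: TV = D_5/(r−g) = 5.9456/(0.1156−0.058) = 103.2226
P₀ = 4.4119/(1+0.1156)^1 + 4.7825/(1+0.1156)^2 + 5.1842/(1+0.1156)^3 + 5.6197/(1+0.1156)^4 + 103.2226/(1+0.1156)^4 = 81.8002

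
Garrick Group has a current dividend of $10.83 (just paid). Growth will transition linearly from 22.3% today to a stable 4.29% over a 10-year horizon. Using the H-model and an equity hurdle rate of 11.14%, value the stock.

H-model: P₀ = D₀[(1+g_L) + H(g_S−g_L)]/(r−g_L), with H = 10/2 = 5.
P₀ = 10.83 × [(1+0.0429) + 5×(0.223−0.0429)] / (0.1114−0.0429)
   = 10.83 × 1.9434 / 0.0685 = 307.2558

$307.26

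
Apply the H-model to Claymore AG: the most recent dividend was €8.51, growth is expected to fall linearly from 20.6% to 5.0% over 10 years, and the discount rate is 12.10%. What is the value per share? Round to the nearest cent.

H-model: P₀ = D₀[(1+g_L) + H(g_S−g_L)]/(r−g_L), with H = 10/2 = 5.
P₀ = 8.51 × [(1+0.05) + 5×(0.206−0.05)] / (0.121−0.05)
   = 8.51 × 1.8300 / 0.071 = 219.3423

€219.34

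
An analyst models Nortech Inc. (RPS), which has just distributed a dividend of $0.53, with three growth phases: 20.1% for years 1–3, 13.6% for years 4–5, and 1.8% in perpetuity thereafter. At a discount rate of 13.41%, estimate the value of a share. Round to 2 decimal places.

$8.58

Three-stage DDM. Project D₁…D_5; terminal Gordon value at t=5 with g = 0.018; discount at r = 0.1341.
D_1 = 0.6365
D_2 = 0.7645
D_3 = 0.9181
D_4 = 1.0430
D_5 = 1.1848
TV_5 = 1.2062/(0.1341−0.018) = 10.3891
P₀ = Σ Dₜ/(1+r)ᵗ + TV_5/(1+r)^5 = 8.5847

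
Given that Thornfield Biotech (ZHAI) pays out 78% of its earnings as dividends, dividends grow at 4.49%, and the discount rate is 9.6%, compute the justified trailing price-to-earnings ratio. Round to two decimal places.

Justified trailing P/E = b(1+g)/(r−g) = 0.78×(1+0.0449)/(0.096−0.0449) = 15.9495

15.95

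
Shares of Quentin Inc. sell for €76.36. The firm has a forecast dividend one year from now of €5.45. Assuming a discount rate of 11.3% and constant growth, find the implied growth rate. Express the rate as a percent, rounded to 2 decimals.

4.16%

From P₀ = D₁/(r − g), the implied growth is g = r − D₁/P₀.
g = 0.113 − 5.45/76.36 = 0.113 − 0.07137 = 0.04163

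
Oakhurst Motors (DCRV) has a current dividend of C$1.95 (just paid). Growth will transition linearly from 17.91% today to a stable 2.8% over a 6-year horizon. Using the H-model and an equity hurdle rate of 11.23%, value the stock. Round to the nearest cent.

C$34.26

H-model: P₀ = D₀[(1+g_L) + H(g_S−g_L)]/(r−g_L), with H = 6/2 = 3.
P₀ = 1.95 × [(1+0.028) + 3×(0.1791−0.028)] / (0.1123−0.028)
   = 1.95 × 1.4813 / 0.0843 = 34.2649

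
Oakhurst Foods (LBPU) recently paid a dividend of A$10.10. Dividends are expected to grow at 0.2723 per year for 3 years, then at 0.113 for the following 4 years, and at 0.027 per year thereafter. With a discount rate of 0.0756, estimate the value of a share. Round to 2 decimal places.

Three-stage DDM. Project D₁…D_7; terminal Gordon value at t=7 with g = 0.027; discount at r = 0.0756.
D_1 = 12.8502
D_2 = 16.3493
D_3 = 20.8013
D_4 = 23.1518
D_5 = 25.7680
D_6 = 28.6798
D_7 = 31.9206
TV_7 = 32.7824/(0.0756−0.027) = 674.5355
P₀ = Σ Dₜ/(1+r)ᵗ + TV_7/(1+r)^7 = 520.6726

A$520.67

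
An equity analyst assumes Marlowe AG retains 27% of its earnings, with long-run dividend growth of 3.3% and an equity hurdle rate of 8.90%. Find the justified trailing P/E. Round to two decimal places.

13.47

Payout ratio b = 1 − 0.27 = 0.73.
Justified trailing P/E = b(1+g)/(r−g) = 0.73×(1+0.033)/(0.089−0.033) = 13.4659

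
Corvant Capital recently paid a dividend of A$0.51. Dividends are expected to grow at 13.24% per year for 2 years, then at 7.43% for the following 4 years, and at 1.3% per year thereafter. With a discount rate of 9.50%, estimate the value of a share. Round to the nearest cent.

A$9.40

Three-stage DDM. Project D₁…D_6; terminal Gordon value at t=6 with g = 0.013; discount at r = 0.095.
D_1 = 0.5775
D_2 = 0.6540
D_3 = 0.7026
D_4 = 0.7548
D_5 = 0.8109
D_6 = 0.8711
TV_6 = 0.8824/(0.095−0.013) = 10.7614
P₀ = Σ Dₜ/(1+r)ᵗ + TV_6/(1+r)^6 = 9.3963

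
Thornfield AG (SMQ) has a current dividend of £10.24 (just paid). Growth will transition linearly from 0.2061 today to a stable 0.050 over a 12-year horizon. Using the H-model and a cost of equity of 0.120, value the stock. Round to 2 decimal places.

H-model: P₀ = D₀[(1+g_L) + H(g_S−g_L)]/(r−g_L), with H = 12/2 = 6.
P₀ = 10.24 × [(1+0.05) + 6×(0.2061−0.05)] / (0.12−0.05)
   = 10.24 × 1.9866 / 0.07 = 290.6112

£290.61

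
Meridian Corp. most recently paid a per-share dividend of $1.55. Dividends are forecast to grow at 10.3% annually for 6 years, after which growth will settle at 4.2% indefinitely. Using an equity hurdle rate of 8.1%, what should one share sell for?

Two-stage DDM. Project D₁…D_6 at 0.103, terminal growth 0.042, discount at r = 0.081.
D_1 = 1.7097
D_2 = 1.8857
D_3 = 2.0800
D_4 = 2.2942
D_5 = 2.5305
D_6 = 2.7912
Terminal value at t=6: TV = D_7/(r−g) = 2.9084/(0.081−0.042) = 74.5741
P₀ = 1.7097/(1+0.081)^1 + 1.8857/(1+0.081)^2 + 2.0800/(1+0.081)^3 + 2.2942/(1+0.081)^4 + 2.5305/(1+0.081)^5 + 2.7912/(1+0.081)^6 + 74.5741/(1+0.081)^6 = 56.7195

$56.72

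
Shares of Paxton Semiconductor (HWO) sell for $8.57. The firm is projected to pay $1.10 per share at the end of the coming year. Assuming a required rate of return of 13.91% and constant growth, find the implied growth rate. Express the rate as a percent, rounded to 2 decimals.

1.07%

From P₀ = D₁/(r − g), the implied growth is g = r − D₁/P₀.
g = 0.1391 − 1.10/8.57 = 0.1391 − 0.12835 = 0.01075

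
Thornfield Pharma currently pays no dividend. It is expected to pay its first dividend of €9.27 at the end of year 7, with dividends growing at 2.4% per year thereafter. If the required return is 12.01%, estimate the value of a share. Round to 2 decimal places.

€48.84

Deferred-dividend DDM. At t=6 the remaining stream is a growing perpetuity with first payment D_7 = 9.27.
V_6 = D_7/(r−g) = 9.27/(0.1201−0.024) = 96.4620
P₀ = V_6/(1+r)^6 = 96.4620/(1+0.1201)^6 = 48.8445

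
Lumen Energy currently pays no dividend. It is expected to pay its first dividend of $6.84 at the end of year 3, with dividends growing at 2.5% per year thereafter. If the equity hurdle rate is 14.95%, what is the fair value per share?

Deferred-dividend DDM. At t=2 the remaining stream is a growing perpetuity with first payment D_3 = 6.84.
V_2 = D_3/(r−g) = 6.84/(0.1495−0.025) = 54.9398
P₀ = V_2/(1+r)^2 = 54.9398/(1+0.1495)^2 = 41.5785

$41.58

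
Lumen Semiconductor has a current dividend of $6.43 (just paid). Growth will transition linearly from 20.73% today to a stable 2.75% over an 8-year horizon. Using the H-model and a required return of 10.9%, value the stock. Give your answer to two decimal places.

$137.81

H-model: P₀ = D₀[(1+g_L) + H(g_S−g_L)]/(r−g_L), with H = 8/2 = 4.
P₀ = 6.43 × [(1+0.0275) + 4×(0.2073−0.0275)] / (0.109−0.0275)
   = 6.43 × 1.7467 / 0.0815 = 137.8071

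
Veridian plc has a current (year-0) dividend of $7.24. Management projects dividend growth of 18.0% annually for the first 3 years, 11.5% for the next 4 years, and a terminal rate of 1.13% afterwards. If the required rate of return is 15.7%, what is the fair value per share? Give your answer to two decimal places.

$96.61

Three-stage DDM. Project D₁…D_7; terminal Gordon value at t=7 with g = 0.0113; discount at r = 0.157.
D_1 = 8.5432
D_2 = 10.0810
D_3 = 11.8956
D_4 = 13.2635
D_5 = 14.7888
D_6 = 16.4896
D_7 = 18.3859
TV_7 = 18.5936/(0.157−0.0113) = 127.6158
P₀ = Σ Dₜ/(1+r)ᵗ + TV_7/(1+r)^7 = 96.6082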